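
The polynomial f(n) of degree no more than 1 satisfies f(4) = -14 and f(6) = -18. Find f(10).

-26

Write f(n) = an + b. Substituting each data point gives a linear system:
  4a + b = -14
  6a + b = -18
Solving the system yields a = -2, b = -6.
So f(n) = -2n - 6.
Then f(10) = -26.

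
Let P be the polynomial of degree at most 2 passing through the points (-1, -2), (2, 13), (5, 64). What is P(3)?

26

Write P(n) = an^2 + bn + c. Substituting each data point gives a linear system:
  a - b + c = -2
  4a + 2b + c = 13
  25a + 5b + c = 64
Solving the system yields a = 2, b = 3, c = -1.
So P(n) = 2n^2 + 3n - 1.
Then P(3) = 26.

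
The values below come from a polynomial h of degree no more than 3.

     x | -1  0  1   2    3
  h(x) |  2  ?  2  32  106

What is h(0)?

On equispaced nodes a degree-3 polynomial has vanishing fourth forward difference, so
  h(-1) - 4·h(0) + 6·h(1) - 4·h(2) + h(3) = 0.
Substituting the known values and solving for h(0):
  -4·h(0) = 8
  h(0) = -2.

-2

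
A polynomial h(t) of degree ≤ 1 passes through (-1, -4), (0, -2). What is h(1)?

0

Write h(t) = at + b. Substituting each data point gives a linear system:
  -a + b = -4
  b = -2
Solving the system yields a = 2, b = -2.
So h(t) = 2t - 2.
Then h(1) = 0.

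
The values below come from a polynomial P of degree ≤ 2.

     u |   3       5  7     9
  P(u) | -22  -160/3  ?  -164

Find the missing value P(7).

The 3 known points determine the degree-2 polynomial uniquely.
Write P(u) = au^2 + bu + c. Substituting each data point gives a linear system:
  9a + 3b + c = -22
  25a + 5b + c = -160/3
  81a + 9b + c = -164
Solving the system yields a = -2, b = 1/3, c = -5.
So P(u) = -2u^2 + (1/3)u - 5.
Then P(7) = -302/3.

-302/3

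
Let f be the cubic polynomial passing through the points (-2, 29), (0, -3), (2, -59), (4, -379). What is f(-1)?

Forward differences of the values at u = -2, 0, 2, 4:
  f  : 29  -3  -59  -379
  Δ  : -32  -56  -320
  Δ^2: -24  -264
  Δ^3: -240
The third differences are constant, confirming degree 3.
Interpolating (Newton forward form) and evaluating at u = -1 gives f(-1) = 1.

1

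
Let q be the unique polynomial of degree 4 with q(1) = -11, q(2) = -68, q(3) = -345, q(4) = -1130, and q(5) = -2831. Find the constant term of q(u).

-6

Write q(u) = au^4 + bu^3 + cu^2 + du + e. Substituting each data point gives a linear system:
  a + b + c + d + e = -11
  16a + 8b + 4c + 2d + e = -68
  81a + 27b + 9c + 3d + e = -345
  256a + 64b + 16c + 4d + e = -1130
  625a + 125b + 25c + 5d + e = -2831
Solving the system yields a = -5, b = 2, c = 3, d = -5, e = -6.
So q(u) = -5u^4 + 2u^3 + 3u^2 - 5u - 6.
The constant term is -6.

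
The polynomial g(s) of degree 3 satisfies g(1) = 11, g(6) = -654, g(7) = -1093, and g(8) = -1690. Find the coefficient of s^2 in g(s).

Write g(s) = as^3 + bs^2 + cs + d. Substituting each data point gives a linear system:
  a + b + c + d = 11
  216a + 36b + 6c + d = -654
  343a + 49b + 7c + d = -1093
  512a + 64b + 8c + d = -1690
Solving the system yields a = -4, b = 5, c = 4, d = 6.
So g(s) = -4s^3 + 5s^2 + 4s + 6.
The coefficient of s^2 is 5.

5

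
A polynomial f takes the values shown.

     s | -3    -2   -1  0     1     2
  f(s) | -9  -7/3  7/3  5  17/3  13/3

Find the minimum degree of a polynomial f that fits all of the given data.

2

Forward differences of the values at s = -3, -2, -1, 0, 1, 2:
  f  : -9  -7/3  7/3  5  17/3  13/3
  Δ  : 20/3  14/3  8/3  2/3  -4/3
  Δ^2: -2  -2  -2  -2
  Δ^3: 0  0  0
  Δ^4: 0  0
  Δ^5: 0
The second differences are constant (-2) and nonzero, while all higher differences vanish, so the minimal degree is 2.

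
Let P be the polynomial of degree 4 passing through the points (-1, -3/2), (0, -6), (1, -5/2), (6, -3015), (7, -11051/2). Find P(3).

-375/2

Write P(s) = as^4 + bs^3 + cs^2 + ds + e. Substituting each data point gives a linear system:
  a - b + c - d + e = -3/2
  e = -6
  a + b + c + d + e = -5/2
  1296a + 216b + 36c + 6d + e = -3015
  2401a + 343b + 49c + 7d + e = -11051/2
Solving the system yields a = -2, b = -3, c = 6, d = 5/2, e = -6.
So P(s) = -2s^4 - 3s^3 + 6s^2 + (5/2)s - 6.
Then P(3) = -375/2.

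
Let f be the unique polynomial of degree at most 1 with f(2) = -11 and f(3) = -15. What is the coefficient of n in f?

-4

Write f(n) = an + b. Substituting each data point gives a linear system:
  2a + b = -11
  3a + b = -15
Solving the system yields a = -4, b = -3.
So f(n) = -4n - 3.
The leading coefficient is -4.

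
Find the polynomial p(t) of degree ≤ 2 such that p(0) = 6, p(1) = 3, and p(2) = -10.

Using the Lagrange interpolation formula with nodes 0, 1, 2:
  L_0(t) = (t - 1)(t - 2) / 2
  L_1(t) = t(t - 2) / -1
  L_2(t) = t(t - 1) / 2
Then p(t) = 6·L_0(t) + 3·L_1(t) - 10·L_2(t).
Expanding and collecting terms gives p(t) = -5t² + 2t + 6.
Check: p(2) = -10. ✓

p(t) = -5t^2 + 2t + 6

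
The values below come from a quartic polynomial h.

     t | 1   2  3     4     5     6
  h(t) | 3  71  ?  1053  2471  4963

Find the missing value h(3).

349

The 5 known points determine the degree-4 polynomial uniquely.
Write h(t) = at^4 + bt^3 + ct^2 + dt + e. Substituting each data point gives a linear system:
  a + b + c + d + e = 3
  16a + 8b + 4c + 2d + e = 71
  256a + 64b + 16c + 4d + e = 1053
  625a + 125b + 25c + 5d + e = 2471
  1296a + 216b + 36c + 6d + e = 4963
Solving the system yields a = 3, b = 6, c = -6, d = -1, e = 1.
So h(t) = 3t⁴ + 6t³ - 6t² - t + 1.
Then h(3) = 349.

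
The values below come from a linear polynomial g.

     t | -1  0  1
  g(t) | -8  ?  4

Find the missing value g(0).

-2

On equispaced nodes a degree-1 polynomial has vanishing second forward difference, so
  g(-1) - 2·g(0) + g(1) = 0.
Substituting the known values and solving for g(0):
  -2·g(0) = 4
  g(0) = -2.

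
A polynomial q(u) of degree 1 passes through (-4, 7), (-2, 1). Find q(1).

Write q(u) = au + b. Substituting each data point gives a linear system:
  -4a + b = 7
  -2a + b = 1
Solving the system yields a = -3, b = -5.
So q(u) = -3u - 5.
Then q(1) = -8.

-8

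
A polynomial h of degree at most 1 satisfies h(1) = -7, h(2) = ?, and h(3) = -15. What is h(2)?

On equispaced nodes a degree-1 polynomial has vanishing second forward difference, so
  h(1) - 2·h(2) + h(3) = 0.
Substituting the known values and solving for h(2):
  -2·h(2) = 22
  h(2) = -11.

-11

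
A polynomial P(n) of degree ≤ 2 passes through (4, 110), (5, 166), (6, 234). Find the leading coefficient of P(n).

6

Write P(n) = an^2 + bn + c. Substituting each data point gives a linear system:
  16a + 4b + c = 110
  25a + 5b + c = 166
  36a + 6b + c = 234
Solving the system yields a = 6, b = 2, c = 6.
So P(n) = 6n^2 + 2n + 6.
The leading coefficient is 6.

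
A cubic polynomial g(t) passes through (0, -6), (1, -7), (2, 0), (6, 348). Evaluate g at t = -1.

Write g(t) = at^3 + bt^2 + ct + d. Substituting each data point gives a linear system:
  d = -6
  a + b + c + d = -7
  8a + 4b + 2c + d = 0
  216a + 36b + 6c + d = 348
Solving the system yields a = 2, b = -2, c = -1, d = -6.
So g(t) = 2t^3 - 2t^2 - t - 6.
Then g(-1) = -9.

-9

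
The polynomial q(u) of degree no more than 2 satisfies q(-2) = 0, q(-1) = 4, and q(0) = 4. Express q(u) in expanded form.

Write q(u) = au^2 + bu + c. Substituting each data point gives a linear system:
  4a - 2b + c = 0
  a - b + c = 4
  c = 4
Solving the system yields a = -2, b = -2, c = 4.
So q(u) = -2u^2 - 2u + 4.
Check: q(0) = 4. ✓

q(u) = -2u^2 - 2u + 4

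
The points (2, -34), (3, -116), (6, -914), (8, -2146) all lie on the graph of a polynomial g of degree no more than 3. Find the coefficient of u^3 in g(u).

Write g(u) = au^3 + bu^2 + cu + d. Substituting each data point gives a linear system:
  8a + 4b + 2c + d = -34
  27a + 9b + 3c + d = -116
  216a + 36b + 6c + d = -914
  512a + 64b + 8c + d = -2146
Solving the system yields a = -4, b = -2, c = 4, d = -2.
So g(u) = -4u³ - 2u² + 4u - 2.
The leading coefficient is -4.

-4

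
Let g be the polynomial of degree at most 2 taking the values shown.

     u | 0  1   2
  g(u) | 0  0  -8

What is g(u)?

g(u) = -4u^2 + 4u

Using the Lagrange interpolation formula with nodes 0, 1, 2:
  L_0(u) = (u - 1)(u - 2) / 2
  L_1(u) = u(u - 2) / -1
  L_2(u) = u(u - 1) / 2
Then g(u) = 0·L_0(u) + 0·L_1(u) - 8·L_2(u).
Expanding and collecting terms gives g(u) = -4u^2 + 4u.
Check: g(0) = 0. ✓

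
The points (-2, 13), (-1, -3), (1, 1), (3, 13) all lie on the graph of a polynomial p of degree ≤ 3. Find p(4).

Write p(n) = an^3 + bn^2 + cn + d. Substituting each data point gives a linear system:
  -8a + 4b - 2c + d = 13
  -a + b - c + d = -3
  a + b + c + d = 1
  27a + 9b + 3c + d = 13
Solving the system yields a = -1, b = 4, c = 3, d = -5.
So p(n) = -n^3 + 4n^2 + 3n - 5.
Then p(4) = 7.

7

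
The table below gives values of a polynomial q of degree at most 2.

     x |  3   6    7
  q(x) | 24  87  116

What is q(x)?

q(x) = 2x^2 + 3x - 3

Write q(x) = ax^2 + bx + c. Substituting each data point gives a linear system:
  9a + 3b + c = 24
  36a + 6b + c = 87
  49a + 7b + c = 116
Solving the system yields a = 2, b = 3, c = -3.
So q(x) = 2x² + 3x - 3.
Check: q(3) = 24. ✓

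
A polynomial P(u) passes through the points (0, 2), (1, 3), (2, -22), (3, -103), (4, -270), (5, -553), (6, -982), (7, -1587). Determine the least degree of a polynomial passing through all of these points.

3

Forward differences of the values at u = 0, 1, 2, 3, 4, 5, 6, 7:
  P  : 2  3  -22  -103  -270  -553  -982  -1587
  Δ  : 1  -25  -81  -167  -283  -429  -605
  Δ^2: -26  -56  -86  -116  -146  -176
  Δ^3: -30  -30  -30  -30  -30
  Δ^4: 0  0  0  0
  Δ^5: 0  0  0
  Δ^6: 0  0
  Δ^7: 0
The third differences are constant (-30) and nonzero, while all higher differences vanish, so the minimal degree is 3.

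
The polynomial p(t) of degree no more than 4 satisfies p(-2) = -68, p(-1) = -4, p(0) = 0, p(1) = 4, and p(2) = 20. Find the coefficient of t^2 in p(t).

Write p(t) = at^4 + bt^3 + ct^2 + dt + e. Substituting each data point gives a linear system:
  16a - 8b + 4c - 2d + e = -68
  a - b + c - d + e = -4
  e = 0
  a + b + c + d + e = 4
  16a + 8b + 4c + 2d + e = 20
Solving the system yields a = -2, b = 6, c = 2, d = -2, e = 0.
So p(t) = -2t^4 + 6t^3 + 2t^2 - 2t.
The coefficient of t^2 is 2.

2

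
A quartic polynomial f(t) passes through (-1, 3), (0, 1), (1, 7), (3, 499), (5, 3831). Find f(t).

Write f(t) = at^4 + bt^3 + ct^2 + dt + e. Substituting each data point gives a linear system:
  a - b + c - d + e = 3
  e = 1
  a + b + c + d + e = 7
  81a + 27b + 9c + 3d + e = 499
  625a + 125b + 25c + 5d + e = 3831
Solving the system yields a = 6, b = 1, c = -2, d = 1, e = 1.
So f(t) = 6t^4 + t^3 - 2t^2 + t + 1.
Check: f(0) = 1. ✓

f(t) = 6t^4 + t^3 - 2t^2 + t + 1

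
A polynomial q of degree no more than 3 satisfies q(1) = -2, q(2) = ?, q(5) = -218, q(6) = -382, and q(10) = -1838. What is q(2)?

-14

The 4 known points determine the degree-3 polynomial uniquely.
Write q(s) = as^3 + bs^2 + cs + d. Substituting each data point gives a linear system:
  a + b + c + d = -2
  125a + 25b + 5c + d = -218
  216a + 36b + 6c + d = -382
  1000a + 100b + 10c + d = -1838
Solving the system yields a = -2, b = 2, c = -4, d = 2.
So q(s) = -2s³ + 2s² - 4s + 2.
Then q(2) = -14.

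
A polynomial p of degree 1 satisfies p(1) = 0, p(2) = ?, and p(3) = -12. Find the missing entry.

On equispaced nodes a degree-1 polynomial has vanishing second forward difference, so
  p(1) - 2·p(2) + p(3) = 0.
Substituting the known values and solving for p(2):
  -2·p(2) = 12
  p(2) = -6.

-6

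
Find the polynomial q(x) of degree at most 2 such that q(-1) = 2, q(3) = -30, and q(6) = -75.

q(x) = -x^2 - 6x - 3

Using the Lagrange interpolation formula with nodes -1, 3, 6:
  L_0(x) = (x - 3)(x - 6) / 28
  L_1(x) = (x + 1)(x - 6) / -12
  L_2(x) = (x + 1)(x - 3) / 21
Then q(x) = 2·L_0(x) - 30·L_1(x) - 75·L_2(x).
Expanding and collecting terms gives q(x) = -x^2 - 6x - 3.
Check: q(3) = -30. ✓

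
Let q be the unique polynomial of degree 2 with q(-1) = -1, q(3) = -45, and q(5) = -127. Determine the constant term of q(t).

3

Write q(t) = at^2 + bt + c. Substituting each data point gives a linear system:
  a - b + c = -1
  9a + 3b + c = -45
  25a + 5b + c = -127
Solving the system yields a = -5, b = -1, c = 3.
So q(t) = -5t² - t + 3.
The constant term is 3.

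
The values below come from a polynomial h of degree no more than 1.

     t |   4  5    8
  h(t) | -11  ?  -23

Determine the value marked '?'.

-14

The 2 known points determine the degree-1 polynomial uniquely.
Write h(t) = at + b. Substituting each data point gives a linear system:
  4a + b = -11
  8a + b = -23
Solving the system yields a = -3, b = 1.
So h(t) = -3t + 1.
Then h(5) = -14.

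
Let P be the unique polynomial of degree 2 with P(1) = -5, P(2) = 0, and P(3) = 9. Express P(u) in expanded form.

P(u) = 2u^2 - u - 6

Write P(u) = au^2 + bu + c. Substituting each data point gives a linear system:
  a + b + c = -5
  4a + 2b + c = 0
  9a + 3b + c = 9
Solving the system yields a = 2, b = -1, c = -6.
So P(u) = 2u^2 - u - 6.
Check: P(1) = -5. ✓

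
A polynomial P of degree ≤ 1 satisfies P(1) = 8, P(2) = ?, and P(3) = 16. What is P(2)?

On equispaced nodes a degree-1 polynomial has vanishing second forward difference, so
  P(1) - 2·P(2) + P(3) = 0.
Substituting the known values and solving for P(2):
  -2·P(2) = -24
  P(2) = 12.

12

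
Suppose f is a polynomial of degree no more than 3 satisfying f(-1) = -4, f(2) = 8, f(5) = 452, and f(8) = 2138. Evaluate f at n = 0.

2

Forward differences of the values at n = -1, 2, 5, 8:
  f  : -4  8  452  2138
  Δ  : 12  444  1686
  Δ^2: 432  1242
  Δ^3: 810
The third differences are constant, confirming degree 3.
Interpolating (Newton forward form) and evaluating at n = 0 gives f(0) = 2.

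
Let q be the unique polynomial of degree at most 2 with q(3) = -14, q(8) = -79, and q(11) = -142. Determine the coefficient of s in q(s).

-2

Write q(s) = as^2 + bs + c. Substituting each data point gives a linear system:
  9a + 3b + c = -14
  64a + 8b + c = -79
  121a + 11b + c = -142
Solving the system yields a = -1, b = -2, c = 1.
So q(s) = -s^2 - 2s + 1.
The coefficient of s is -2.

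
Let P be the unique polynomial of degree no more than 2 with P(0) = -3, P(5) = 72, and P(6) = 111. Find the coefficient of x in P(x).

Write P(x) = ax^2 + bx + c. Substituting each data point gives a linear system:
  c = -3
  25a + 5b + c = 72
  36a + 6b + c = 111
Solving the system yields a = 4, b = -5, c = -3.
So P(x) = 4x^2 - 5x - 3.
The coefficient of x is -5.

-5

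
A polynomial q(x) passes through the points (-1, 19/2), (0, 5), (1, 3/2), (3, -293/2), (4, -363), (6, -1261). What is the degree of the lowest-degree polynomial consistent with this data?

Divided differences on the nodes -1, 0, 1, 3, 4, 6:
  order 0: 19/2  5  3/2  -293/2  -363  -1261
  order 1: -9/2  -7/2  -74  -433/2  -449
  order 2: 1/2  -47/2  -95/2  -155/2
  order 3: -6  -6  -6
  order 4: 0  0
  order 5: 0
The order-3 divided differences are all -6 (nonzero) and every higher order vanishes, so the data lies on a polynomial of degree exactly 3.

3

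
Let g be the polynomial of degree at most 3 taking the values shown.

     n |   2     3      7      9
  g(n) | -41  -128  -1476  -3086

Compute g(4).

Using the Lagrange interpolation formula with nodes 2, 3, 7, 9:
  L_0(n) = (n - 3)(n - 7)(n - 9) / -35
  L_1(n) = (n - 2)(n - 7)(n - 9) / 24
  L_2(n) = (n - 2)(n - 3)(n - 9) / -40
  L_3(n) = (n - 2)(n - 3)(n - 7) / 84
Then g(n) = -41·L_0(n) - 128·L_1(n) - 1476·L_2(n) - 3086·L_3(n).
Expanding and collecting terms gives g(n) = -4n³ - 2n² - n + 1.
Evaluating at n = 4: g(4) = -291.

-291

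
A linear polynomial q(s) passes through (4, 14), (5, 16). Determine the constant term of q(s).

6

Write q(s) = as + b. Substituting each data point gives a linear system:
  4a + b = 14
  5a + b = 16
Solving the system yields a = 2, b = 6.
So q(s) = 2s + 6.
The constant term is 6.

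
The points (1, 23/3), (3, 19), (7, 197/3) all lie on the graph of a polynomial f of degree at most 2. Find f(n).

Write f(n) = an^2 + bn + c. Substituting each data point gives a linear system:
  a + b + c = 23/3
  9a + 3b + c = 19
  49a + 7b + c = 197/3
Solving the system yields a = 1, b = 5/3, c = 5.
So f(n) = n² + (5/3)n + 5.
Check: f(7) = 197/3. ✓

f(n) = n^2 + (5/3)n + 5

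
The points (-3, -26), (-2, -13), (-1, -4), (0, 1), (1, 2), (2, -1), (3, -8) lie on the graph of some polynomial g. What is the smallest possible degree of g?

2

Forward differences of the values at t = -3, -2, -1, 0, 1, 2, 3:
  g  : -26  -13  -4  1  2  -1  -8
  Δ  : 13  9  5  1  -3  -7
  Δ^2: -4  -4  -4  -4  -4
  Δ^3: 0  0  0  0
  Δ^4: 0  0  0
  Δ^5: 0  0
  Δ^6: 0
The second differences are constant (-4) and nonzero, while all higher differences vanish, so the minimal degree is 2.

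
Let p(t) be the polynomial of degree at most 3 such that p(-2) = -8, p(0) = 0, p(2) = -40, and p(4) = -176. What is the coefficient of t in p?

Write p(t) = at^3 + bt^2 + ct + d. Substituting each data point gives a linear system:
  -8a + 4b - 2c + d = -8
  d = 0
  8a + 4b + 2c + d = -40
  64a + 16b + 4c + d = -176
Solving the system yields a = -1, b = -6, c = -4, d = 0.
So p(t) = -t^3 - 6t^2 - 4t.
The coefficient of t is -4.

-4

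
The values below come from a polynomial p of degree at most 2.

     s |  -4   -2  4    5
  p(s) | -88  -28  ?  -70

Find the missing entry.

The 3 known points determine the degree-2 polynomial uniquely.
Write p(s) = as^2 + bs + c. Substituting each data point gives a linear system:
  16a - 4b + c = -88
  4a - 2b + c = -28
  25a + 5b + c = -70
Solving the system yields a = -4, b = 6, c = 0.
So p(s) = -4s^2 + 6s.
Then p(4) = -40.

-40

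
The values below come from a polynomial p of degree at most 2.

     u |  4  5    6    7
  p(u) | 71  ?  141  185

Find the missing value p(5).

On equispaced nodes a degree-2 polynomial has vanishing third forward difference, so
  - p(4) + 3·p(5) - 3·p(6) + p(7) = 0.
Substituting the known values and solving for p(5):
  3·p(5) = 309
  p(5) = 103.

103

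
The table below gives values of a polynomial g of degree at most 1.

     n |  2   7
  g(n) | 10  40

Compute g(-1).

-8

Write g(n) = an + b. Substituting each data point gives a linear system:
  2a + b = 10
  7a + b = 40
Solving the system yields a = 6, b = -2.
So g(n) = 6n - 2.
Then g(-1) = -8.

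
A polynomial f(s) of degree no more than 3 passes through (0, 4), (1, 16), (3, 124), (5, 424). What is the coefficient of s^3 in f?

2

Write f(s) = as^3 + bs^2 + cs + d. Substituting each data point gives a linear system:
  d = 4
  a + b + c + d = 16
  27a + 9b + 3c + d = 124
  125a + 25b + 5c + d = 424
Solving the system yields a = 2, b = 6, c = 4, d = 4.
So f(s) = 2s^3 + 6s^2 + 4s + 4.
The leading coefficient is 2.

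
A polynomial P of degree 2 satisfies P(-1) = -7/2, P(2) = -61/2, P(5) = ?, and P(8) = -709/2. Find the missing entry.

-295/2

The 3 known points determine the degree-2 polynomial uniquely.
Write P(u) = au^2 + bu + c. Substituting each data point gives a linear system:
  a - b + c = -7/2
  4a + 2b + c = -61/2
  64a + 8b + c = -709/2
Solving the system yields a = -5, b = -4, c = -5/2.
So P(u) = -5u² - 4u - 5/2.
Then P(5) = -295/2.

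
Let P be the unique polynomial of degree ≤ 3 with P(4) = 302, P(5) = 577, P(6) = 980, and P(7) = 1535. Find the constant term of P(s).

Write P(s) = as^3 + bs^2 + cs + d. Substituting each data point gives a linear system:
  64a + 16b + 4c + d = 302
  125a + 25b + 5c + d = 577
  216a + 36b + 6c + d = 980
  343a + 49b + 7c + d = 1535
Solving the system yields a = 4, b = 4, c = -5, d = 2.
So P(s) = 4s^3 + 4s^2 - 5s + 2.
The constant term is 2.

2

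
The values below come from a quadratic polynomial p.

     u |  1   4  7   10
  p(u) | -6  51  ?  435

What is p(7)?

On equispaced nodes a degree-2 polynomial has vanishing third forward difference, so
  - p(1) + 3·p(4) - 3·p(7) + p(10) = 0.
Substituting the known values and solving for p(7):
  -3·p(7) = -594
  p(7) = 198.

198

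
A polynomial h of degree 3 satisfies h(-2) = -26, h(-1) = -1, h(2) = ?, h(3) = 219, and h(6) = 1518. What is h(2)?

74

The 4 known points determine the degree-3 polynomial uniquely.
Write h(x) = ax^3 + bx^2 + cx + d. Substituting each data point gives a linear system:
  -8a + 4b - 2c + d = -26
  -a + b - c + d = -1
  27a + 9b + 3c + d = 219
  216a + 36b + 6c + d = 1518
Solving the system yields a = 6, b = 6, c = 1, d = 0.
So h(x) = 6x^3 + 6x^2 + x.
Then h(2) = 74.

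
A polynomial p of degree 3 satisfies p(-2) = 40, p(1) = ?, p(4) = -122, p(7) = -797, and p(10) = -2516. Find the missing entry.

-5

The 4 known points determine the degree-3 polynomial uniquely.
Write p(s) = as^3 + bs^2 + cs + d. Substituting each data point gives a linear system:
  -8a + 4b - 2c + d = 40
  64a + 16b + 4c + d = -122
  343a + 49b + 7c + d = -797
  1000a + 100b + 10c + d = -2516
Solving the system yields a = -3, b = 5, c = -1, d = -6.
So p(s) = -3s³ + 5s² - s - 6.
Then p(1) = -5.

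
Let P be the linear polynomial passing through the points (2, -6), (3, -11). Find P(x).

Write P(x) = ax + b. Substituting each data point gives a linear system:
  2a + b = -6
  3a + b = -11
Solving the system yields a = -5, b = 4.
So P(x) = -5x + 4.
Check: P(2) = -6. ✓

P(x) = -5x + 4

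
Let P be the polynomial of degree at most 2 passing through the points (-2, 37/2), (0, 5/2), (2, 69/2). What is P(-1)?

9/2

Write P(x) = ax^2 + bx + c. Substituting each data point gives a linear system:
  4a - 2b + c = 37/2
  c = 5/2
  4a + 2b + c = 69/2
Solving the system yields a = 6, b = 4, c = 5/2.
So P(x) = 6x² + 4x + 5/2.
Then P(-1) = 9/2.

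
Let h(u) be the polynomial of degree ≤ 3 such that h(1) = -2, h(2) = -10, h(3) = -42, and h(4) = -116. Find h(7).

-770

Using the Lagrange interpolation formula with nodes 1, 2, 3, 4:
  L_0(u) = (u - 2)(u - 3)(u - 4) / -6
  L_1(u) = (u - 1)(u - 3)(u - 4) / 2
  L_2(u) = (u - 1)(u - 2)(u - 4) / -2
  L_3(u) = (u - 1)(u - 2)(u - 3) / 6
Then h(u) = -2·L_0(u) - 10·L_1(u) - 42·L_2(u) - 116·L_3(u).
Expanding and collecting terms gives h(u) = -3u^3 + 6u^2 - 5u.
Evaluating at u = 7: h(7) = -770.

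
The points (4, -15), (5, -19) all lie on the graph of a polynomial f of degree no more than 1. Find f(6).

Using the Lagrange interpolation formula with nodes 4, 5:
  L_0(u) = (u - 5) / -1
  L_1(u) = (u - 4) / 1
Then f(u) = -15·L_0(u) - 19·L_1(u).
Expanding and collecting terms gives f(u) = -4u + 1.
Evaluating at u = 6: f(6) = -23.

-23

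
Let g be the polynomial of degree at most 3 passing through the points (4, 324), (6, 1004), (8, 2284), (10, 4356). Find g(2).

52

Using the Lagrange interpolation formula with nodes 4, 6, 8, 10:
  L_0(s) = (s - 6)(s - 8)(s - 10) / -48
  L_1(s) = (s - 4)(s - 8)(s - 10) / 16
  L_2(s) = (s - 4)(s - 6)(s - 10) / -16
  L_3(s) = (s - 4)(s - 6)(s - 8) / 48
Then g(s) = 324·L_0(s) + 1004·L_1(s) + 2284·L_2(s) + 4356·L_3(s).
Expanding and collecting terms gives g(s) = 4s³ + 3s² + 6s - 4.
Evaluating at s = 2: g(2) = 52.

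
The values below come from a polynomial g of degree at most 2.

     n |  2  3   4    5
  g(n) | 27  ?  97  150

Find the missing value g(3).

56

On equispaced nodes a degree-2 polynomial has vanishing third forward difference, so
  - g(2) + 3·g(3) - 3·g(4) + g(5) = 0.
Substituting the known values and solving for g(3):
  3·g(3) = 168
  g(3) = 56.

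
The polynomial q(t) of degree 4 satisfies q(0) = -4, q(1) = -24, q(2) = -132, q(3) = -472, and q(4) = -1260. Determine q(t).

Write q(t) = at^4 + bt^3 + ct^2 + dt + e. Substituting each data point gives a linear system:
  e = -4
  a + b + c + d + e = -24
  16a + 8b + 4c + 2d + e = -132
  81a + 27b + 9c + 3d + e = -472
  256a + 64b + 16c + 4d + e = -1260
Solving the system yields a = -3, b = -6, c = -5, d = -6, e = -4.
So q(t) = -3t^4 - 6t^3 - 5t^2 - 6t - 4.
Check: q(0) = -4. ✓

q(t) = -3t^4 - 6t^3 - 5t^2 - 6t - 4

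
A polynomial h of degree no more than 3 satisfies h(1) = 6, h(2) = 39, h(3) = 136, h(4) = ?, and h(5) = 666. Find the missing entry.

333

On equispaced nodes a degree-3 polynomial has vanishing fourth forward difference, so
  h(1) - 4·h(2) + 6·h(3) - 4·h(4) + h(5) = 0.
Substituting the known values and solving for h(4):
  -4·h(4) = -1332
  h(4) = 333.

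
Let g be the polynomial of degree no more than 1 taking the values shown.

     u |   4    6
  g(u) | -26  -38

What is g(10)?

-62

Using the Lagrange interpolation formula with nodes 4, 6:
  L_0(u) = (u - 6) / -2
  L_1(u) = (u - 4) / 2
Then g(u) = -26·L_0(u) - 38·L_1(u).
Expanding and collecting terms gives g(u) = -6u - 2.
Evaluating at u = 10: g(10) = -62.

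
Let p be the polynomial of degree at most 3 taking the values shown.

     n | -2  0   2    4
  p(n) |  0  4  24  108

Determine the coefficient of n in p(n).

Write p(n) = an^3 + bn^2 + cn + d. Substituting each data point gives a linear system:
  -8a + 4b - 2c + d = 0
  d = 4
  8a + 4b + 2c + d = 24
  64a + 16b + 4c + d = 108
Solving the system yields a = 1, b = 2, c = 2, d = 4.
So p(n) = n^3 + 2n^2 + 2n + 4.
The coefficient of n is 2.

2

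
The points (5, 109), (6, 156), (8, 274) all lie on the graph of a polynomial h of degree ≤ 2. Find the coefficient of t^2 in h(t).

Write h(t) = at^2 + bt + c. Substituting each data point gives a linear system:
  25a + 5b + c = 109
  36a + 6b + c = 156
  64a + 8b + c = 274
Solving the system yields a = 4, b = 3, c = -6.
So h(t) = 4t^2 + 3t - 6.
The leading coefficient is 4.

4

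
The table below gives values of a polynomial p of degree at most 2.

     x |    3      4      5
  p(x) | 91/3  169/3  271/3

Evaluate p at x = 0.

1/3

Forward differences of the values at x = 3, 4, 5:
  p  : 91/3  169/3  271/3
  Δ  : 26  34
  Δ^2: 8
The second differences are constant, confirming degree 2.
Interpolating (Newton forward form) and evaluating at x = 0 gives p(0) = 1/3.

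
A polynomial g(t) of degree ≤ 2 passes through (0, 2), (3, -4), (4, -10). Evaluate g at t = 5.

Using the Lagrange interpolation formula with nodes 0, 3, 4:
  L_0(t) = (t - 3)(t - 4) / 12
  L_1(t) = t(t - 4) / -3
  L_2(t) = t(t - 3) / 4
Then g(t) = 2·L_0(t) - 4·L_1(t) - 10·L_2(t).
Expanding and collecting terms gives g(t) = -t² + t + 2.
Evaluating at t = 5: g(5) = -18.

-18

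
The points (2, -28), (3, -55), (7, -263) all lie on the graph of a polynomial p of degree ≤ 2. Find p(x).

p(x) = -5x^2 - 2x - 4

Using the Lagrange interpolation formula with nodes 2, 3, 7:
  L_0(x) = (x - 3)(x - 7) / 5
  L_1(x) = (x - 2)(x - 7) / -4
  L_2(x) = (x - 2)(x - 3) / 20
Then p(x) = -28·L_0(x) - 55·L_1(x) - 263·L_2(x).
Expanding and collecting terms gives p(x) = -5x^2 - 2x - 4.
Check: p(3) = -55. ✓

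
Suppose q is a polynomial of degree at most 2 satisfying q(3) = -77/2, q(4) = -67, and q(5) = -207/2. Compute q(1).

-11/2

Using the Lagrange interpolation formula with nodes 3, 4, 5:
  L_0(u) = (u - 4)(u - 5) / 2
  L_1(u) = (u - 3)(u - 5) / -1
  L_2(u) = (u - 3)(u - 4) / 2
Then q(u) = -77/2·L_0(u) - 67·L_1(u) - 207/2·L_2(u).
Expanding and collecting terms gives q(u) = -4u^2 - (1/2)u - 1.
Evaluating at u = 1: q(1) = -11/2.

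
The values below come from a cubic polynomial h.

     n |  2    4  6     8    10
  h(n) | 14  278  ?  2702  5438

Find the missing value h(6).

The 4 known points determine the degree-3 polynomial uniquely.
Write h(n) = an^3 + bn^2 + cn + d. Substituting each data point gives a linear system:
  8a + 4b + 2c + d = 14
  64a + 16b + 4c + d = 278
  512a + 64b + 8c + d = 2702
  1000a + 100b + 10c + d = 5438
Solving the system yields a = 6, b = -5, c = -6, d = -2.
So h(n) = 6n³ - 5n² - 6n - 2.
Then h(6) = 1078.

1078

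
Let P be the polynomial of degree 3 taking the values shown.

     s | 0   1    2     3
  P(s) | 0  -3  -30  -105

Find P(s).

Write P(s) = as^3 + bs^2 + cs + d. Substituting each data point gives a linear system:
  d = 0
  a + b + c + d = -3
  8a + 4b + 2c + d = -30
  27a + 9b + 3c + d = -105
Solving the system yields a = -4, b = 0, c = 1, d = 0.
So P(s) = -4s³ + s.
Check: P(3) = -105. ✓

P(s) = -4s^3 + s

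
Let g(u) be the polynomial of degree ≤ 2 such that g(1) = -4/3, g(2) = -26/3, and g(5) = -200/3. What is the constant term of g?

0

Write g(u) = au^2 + bu + c. Substituting each data point gives a linear system:
  a + b + c = -4/3
  4a + 2b + c = -26/3
  25a + 5b + c = -200/3
Solving the system yields a = -3, b = 5/3, c = 0.
So g(u) = -3u^2 + (5/3)u.
The constant term is 0.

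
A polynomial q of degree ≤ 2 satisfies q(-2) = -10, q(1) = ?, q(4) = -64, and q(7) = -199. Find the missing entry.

-1

On equispaced nodes a degree-2 polynomial has vanishing third forward difference, so
  - q(-2) + 3·q(1) - 3·q(4) + q(7) = 0.
Substituting the known values and solving for q(1):
  3·q(1) = -3
  q(1) = -1.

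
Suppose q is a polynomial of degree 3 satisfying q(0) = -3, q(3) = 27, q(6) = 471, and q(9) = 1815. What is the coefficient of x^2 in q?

Write q(x) = ax^3 + bx^2 + cx + d. Substituting each data point gives a linear system:
  d = -3
  27a + 9b + 3c + d = 27
  216a + 36b + 6c + d = 471
  729a + 81b + 9c + d = 1815
Solving the system yields a = 3, b = -4, c = -5, d = -3.
So q(x) = 3x^3 - 4x^2 - 5x - 3.
The coefficient of x^2 is -4.

-4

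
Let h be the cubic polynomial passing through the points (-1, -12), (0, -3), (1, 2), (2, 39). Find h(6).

Forward differences of the values at n = -1, 0, 1, 2:
  h  : -12  -3  2  39
  Δ  : 9  5  37
  Δ^2: -4  32
  Δ^3: 36
The third differences are constant, confirming degree 3.
Interpolating (Newton forward form) and evaluating at n = 6 gives h(6) = 1227.

1227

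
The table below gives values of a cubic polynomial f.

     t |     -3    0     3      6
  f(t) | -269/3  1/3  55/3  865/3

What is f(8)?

Forward differences of the values at t = -3, 0, 3, 6:
  f  : -269/3  1/3  55/3  865/3
  Δ  : 90  18  270
  Δ^2: -72  252
  Δ^3: 324
The third differences are constant, confirming degree 3.
Interpolating (Newton forward form) and evaluating at t = 8 gives f(8) = 2305/3.

2305/3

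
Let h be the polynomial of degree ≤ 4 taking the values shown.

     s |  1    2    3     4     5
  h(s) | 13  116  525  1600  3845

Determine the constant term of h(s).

0

Write h(s) = as^4 + bs^3 + cs^2 + ds + e. Substituting each data point gives a linear system:
  a + b + c + d + e = 13
  16a + 8b + 4c + 2d + e = 116
  81a + 27b + 9c + 3d + e = 525
  256a + 64b + 16c + 4d + e = 1600
  625a + 125b + 25c + 5d + e = 3845
Solving the system yields a = 6, b = 0, c = 3, d = 4, e = 0.
So h(s) = 6s^4 + 3s^2 + 4s.
The constant term is 0.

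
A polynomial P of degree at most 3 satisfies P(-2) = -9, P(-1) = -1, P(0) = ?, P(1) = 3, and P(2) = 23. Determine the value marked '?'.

-1

On equispaced nodes a degree-3 polynomial has vanishing fourth forward difference, so
  P(-2) - 4·P(-1) + 6·P(0) - 4·P(1) + P(2) = 0.
Substituting the known values and solving for P(0):
  6·P(0) = -6
  P(0) = -1.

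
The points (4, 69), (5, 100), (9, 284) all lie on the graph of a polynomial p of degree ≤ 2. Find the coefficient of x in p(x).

4

Write p(x) = ax^2 + bx + c. Substituting each data point gives a linear system:
  16a + 4b + c = 69
  25a + 5b + c = 100
  81a + 9b + c = 284
Solving the system yields a = 3, b = 4, c = 5.
So p(x) = 3x^2 + 4x + 5.
The coefficient of x is 4.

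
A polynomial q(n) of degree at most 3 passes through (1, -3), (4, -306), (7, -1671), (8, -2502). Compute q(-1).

Using the Lagrange interpolation formula with nodes 1, 4, 7, 8:
  L_0(n) = (n - 4)(n - 7)(n - 8) / -126
  L_1(n) = (n - 1)(n - 7)(n - 8) / 36
  L_2(n) = (n - 1)(n - 4)(n - 8) / -18
  L_3(n) = (n - 1)(n - 4)(n - 7) / 28
Then q(n) = -3·L_0(n) - 306·L_1(n) - 1671·L_2(n) - 2502·L_3(n).
Expanding and collecting terms gives q(n) = -5n^3 + n^2 - n + 2.
Evaluating at n = -1: q(-1) = 9.

9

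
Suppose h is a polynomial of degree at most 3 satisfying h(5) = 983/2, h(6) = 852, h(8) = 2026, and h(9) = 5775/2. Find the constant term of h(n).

-6

Write h(n) = an^3 + bn^2 + cn + d. Substituting each data point gives a linear system:
  125a + 25b + 5c + d = 983/2
  216a + 36b + 6c + d = 852
  512a + 64b + 8c + d = 2026
  729a + 81b + 9c + d = 5775/2
Solving the system yields a = 4, b = -1/2, c = 2, d = -6.
So h(n) = 4n^3 - (1/2)n^2 + 2n - 6.
The constant term is -6.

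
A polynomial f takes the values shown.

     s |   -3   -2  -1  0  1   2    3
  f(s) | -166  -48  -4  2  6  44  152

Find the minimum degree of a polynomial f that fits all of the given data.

Forward differences of the values at s = -3, -2, -1, 0, 1, 2, 3:
  f  : -166  -48  -4  2  6  44  152
  Δ  : 118  44  6  4  38  108
  Δ^2: -74  -38  -2  34  70
  Δ^3: 36  36  36  36
  Δ^4: 0  0  0
  Δ^5: 0  0
  Δ^6: 0
The third differences are constant (36) and nonzero, while all higher differences vanish, so the minimal degree is 3.

3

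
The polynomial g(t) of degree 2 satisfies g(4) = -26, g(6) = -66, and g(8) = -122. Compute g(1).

Write g(t) = at^2 + bt + c. Substituting each data point gives a linear system:
  16a + 4b + c = -26
  36a + 6b + c = -66
  64a + 8b + c = -122
Solving the system yields a = -2, b = 0, c = 6.
So g(t) = -2t^2 + 6.
Then g(1) = 4.

4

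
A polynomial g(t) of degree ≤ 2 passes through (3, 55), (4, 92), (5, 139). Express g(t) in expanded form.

g(t) = 5t^2 + 2t + 4

Write g(t) = at^2 + bt + c. Substituting each data point gives a linear system:
  9a + 3b + c = 55
  16a + 4b + c = 92
  25a + 5b + c = 139
Solving the system yields a = 5, b = 2, c = 4.
So g(t) = 5t² + 2t + 4.
Check: g(4) = 92. ✓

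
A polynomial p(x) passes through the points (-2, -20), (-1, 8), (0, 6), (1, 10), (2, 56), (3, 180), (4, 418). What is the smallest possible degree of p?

3

Forward differences of the values at x = -2, -1, 0, 1, 2, 3, 4:
  p  : -20  8  6  10  56  180  418
  Δ  : 28  -2  4  46  124  238
  Δ^2: -30  6  42  78  114
  Δ^3: 36  36  36  36
  Δ^4: 0  0  0
  Δ^5: 0  0
  Δ^6: 0
The third differences are constant (36) and nonzero, while all higher differences vanish, so the minimal degree is 3.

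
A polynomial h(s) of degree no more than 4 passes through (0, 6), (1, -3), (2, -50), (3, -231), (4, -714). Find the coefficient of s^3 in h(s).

2

Write h(s) = as^4 + bs^3 + cs^2 + ds + e. Substituting each data point gives a linear system:
  e = 6
  a + b + c + d + e = -3
  16a + 8b + 4c + 2d + e = -50
  81a + 27b + 9c + 3d + e = -231
  256a + 64b + 16c + 4d + e = -714
Solving the system yields a = -3, b = 2, c = -4, d = -4, e = 6.
So h(s) = -3s^4 + 2s^3 - 4s^2 - 4s + 6.
The coefficient of s^3 is 2.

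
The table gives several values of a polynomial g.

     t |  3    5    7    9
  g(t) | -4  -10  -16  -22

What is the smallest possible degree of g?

1

Forward differences of the values at t = 3, 5, 7, 9:
  g  : -4  -10  -16  -22
  Δ  : -6  -6  -6
  Δ^2: 0  0
  Δ^3: 0
The first differences are constant (-6) and nonzero, while all higher differences vanish, so the minimal degree is 1.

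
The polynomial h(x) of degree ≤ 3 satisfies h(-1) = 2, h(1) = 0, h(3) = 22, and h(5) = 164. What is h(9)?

1192

Using the Lagrange interpolation formula with nodes -1, 1, 3, 5:
  L_0(x) = (x - 1)(x - 3)(x - 5) / -48
  L_1(x) = (x + 1)(x - 3)(x - 5) / 16
  L_2(x) = (x + 1)(x - 1)(x - 5) / -16
  L_3(x) = (x + 1)(x - 1)(x - 3) / 48
Then h(x) = 2·L_0(x) + 0·L_1(x) + 22·L_2(x) + 164·L_3(x).
Expanding and collecting terms gives h(x) = 2x^3 - 3x^2 - 3x + 4.
Evaluating at x = 9: h(9) = 1192.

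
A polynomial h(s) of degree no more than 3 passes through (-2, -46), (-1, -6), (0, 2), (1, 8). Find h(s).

h(s) = 5s^3 - s^2 + 2s + 2

Write h(s) = as^3 + bs^2 + cs + d. Substituting each data point gives a linear system:
  -8a + 4b - 2c + d = -46
  -a + b - c + d = -6
  d = 2
  a + b + c + d = 8
Solving the system yields a = 5, b = -1, c = 2, d = 2.
So h(s) = 5s^3 - s^2 + 2s + 2.
Check: h(0) = 2. ✓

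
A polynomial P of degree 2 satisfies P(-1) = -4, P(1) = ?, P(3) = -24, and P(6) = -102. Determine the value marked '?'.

The 3 known points determine the degree-2 polynomial uniquely.
Write P(n) = an^2 + bn + c. Substituting each data point gives a linear system:
  a - b + c = -4
  9a + 3b + c = -24
  36a + 6b + c = -102
Solving the system yields a = -3, b = 1, c = 0.
So P(n) = -3n² + n.
Then P(1) = -2.

-2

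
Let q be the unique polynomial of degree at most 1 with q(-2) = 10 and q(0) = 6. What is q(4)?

-2

Write q(t) = at + b. Substituting each data point gives a linear system:
  -2a + b = 10
  b = 6
Solving the system yields a = -2, b = 6.
So q(t) = -2t + 6.
Then q(4) = -2.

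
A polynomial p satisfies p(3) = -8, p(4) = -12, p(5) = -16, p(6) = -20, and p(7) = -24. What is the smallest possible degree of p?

1

Forward differences of the values at n = 3, 4, 5, 6, 7:
  p  : -8  -12  -16  -20  -24
  Δ  : -4  -4  -4  -4
  Δ^2: 0  0  0
  Δ^3: 0  0
  Δ^4: 0
The first differences are constant (-4) and nonzero, while all higher differences vanish, so the minimal degree is 1.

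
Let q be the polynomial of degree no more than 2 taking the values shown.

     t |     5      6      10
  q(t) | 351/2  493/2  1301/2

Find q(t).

Write q(t) = at^2 + bt + c. Substituting each data point gives a linear system:
  25a + 5b + c = 351/2
  36a + 6b + c = 493/2
  100a + 10b + c = 1301/2
Solving the system yields a = 6, b = 5, c = 1/2.
So q(t) = 6t^2 + 5t + 1/2.
Check: q(5) = 351/2. ✓

q(t) = 6t^2 + 5t + 1/2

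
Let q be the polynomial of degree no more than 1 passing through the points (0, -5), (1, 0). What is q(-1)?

Write q(n) = an + b. Substituting each data point gives a linear system:
  b = -5
  a + b = 0
Solving the system yields a = 5, b = -5.
So q(n) = 5n - 5.
Then q(-1) = -10.

-10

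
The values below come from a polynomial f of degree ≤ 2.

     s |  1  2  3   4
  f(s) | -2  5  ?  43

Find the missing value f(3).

20

On equispaced nodes a degree-2 polynomial has vanishing third forward difference, so
  - f(1) + 3·f(2) - 3·f(3) + f(4) = 0.
Substituting the known values and solving for f(3):
  -3·f(3) = -60
  f(3) = 20.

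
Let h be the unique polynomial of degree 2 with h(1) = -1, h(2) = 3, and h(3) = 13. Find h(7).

Using the Lagrange interpolation formula with nodes 1, 2, 3:
  L_0(t) = (t - 2)(t - 3) / 2
  L_1(t) = (t - 1)(t - 3) / -1
  L_2(t) = (t - 1)(t - 2) / 2
Then h(t) = -1·L_0(t) + 3·L_1(t) + 13·L_2(t).
Expanding and collecting terms gives h(t) = 3t^2 - 5t + 1.
Evaluating at t = 7: h(7) = 113.

113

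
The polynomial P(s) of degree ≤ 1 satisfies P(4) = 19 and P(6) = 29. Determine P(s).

Write P(s) = as + b. Substituting each data point gives a linear system:
  4a + b = 19
  6a + b = 29
Solving the system yields a = 5, b = -1.
So P(s) = 5s - 1.
Check: P(6) = 29. ✓

P(s) = 5s - 1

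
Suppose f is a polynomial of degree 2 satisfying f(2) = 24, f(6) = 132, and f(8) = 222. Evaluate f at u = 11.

Write f(u) = au^2 + bu + c. Substituting each data point gives a linear system:
  4a + 2b + c = 24
  36a + 6b + c = 132
  64a + 8b + c = 222
Solving the system yields a = 3, b = 3, c = 6.
So f(u) = 3u^2 + 3u + 6.
Then f(11) = 402.

402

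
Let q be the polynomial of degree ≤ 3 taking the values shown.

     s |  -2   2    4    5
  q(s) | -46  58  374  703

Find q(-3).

Write q(s) = as^3 + bs^2 + cs + d. Substituting each data point gives a linear system:
  -8a + 4b - 2c + d = -46
  8a + 4b + 2c + d = 58
  64a + 16b + 4c + d = 374
  125a + 25b + 5c + d = 703
Solving the system yields a = 5, b = 2, c = 6, d = -2.
So q(s) = 5s^3 + 2s^2 + 6s - 2.
Then q(-3) = -137.

-137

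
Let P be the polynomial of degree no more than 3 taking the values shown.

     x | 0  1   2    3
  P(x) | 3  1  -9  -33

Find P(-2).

Using the Lagrange interpolation formula with nodes 0, 1, 2, 3:
  L_0(x) = (x - 1)(x - 2)(x - 3) / -6
  L_1(x) = x(x - 2)(x - 3) / 2
  L_2(x) = x(x - 1)(x - 3) / -2
  L_3(x) = x(x - 1)(x - 2) / 6
Then P(x) = 3·L_0(x) + 1·L_1(x) - 9·L_2(x) - 33·L_3(x).
Expanding and collecting terms gives P(x) = -x^3 - x^2 + 3.
Evaluating at x = -2: P(-2) = 7.

7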